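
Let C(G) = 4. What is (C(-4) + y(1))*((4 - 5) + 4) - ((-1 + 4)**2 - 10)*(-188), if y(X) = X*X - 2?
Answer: -179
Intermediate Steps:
y(X) = -2 + X**2 (y(X) = X**2 - 2 = -2 + X**2)
(C(-4) + y(1))*((4 - 5) + 4) - ((-1 + 4)**2 - 10)*(-188) = (4 + (-2 + 1**2))*((4 - 5) + 4) - ((-1 + 4)**2 - 10)*(-188) = (4 + (-2 + 1))*(-1 + 4) - (3**2 - 10)*(-188) = (4 - 1)*3 - (9 - 10)*(-188) = 3*3 - (-1)*(-188) = 9 - 1*188 = 9 - 188 = -179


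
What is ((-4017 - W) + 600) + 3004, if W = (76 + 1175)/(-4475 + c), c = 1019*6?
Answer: -678158/1639 ≈ -413.76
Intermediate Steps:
c = 6114
W = 1251/1639 (W = (76 + 1175)/(-4475 + 6114) = 1251/1639 ≈ 0.76327)
((-4017 - W) + 600) + 3004 = ((-4017 - 1*1251/1639) + 600) + 3004 = ((-4017 - 1251/1639) + 600) + 3004 = (-6585114/1639 + 600) + 3004 = -5601714/1639 + 3004 = -678158/1639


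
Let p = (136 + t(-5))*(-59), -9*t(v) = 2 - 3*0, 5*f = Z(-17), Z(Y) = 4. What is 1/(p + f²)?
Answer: -225/1802306 ≈ -0.00012484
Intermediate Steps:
f = ⅘ (f = (⅕)*4 = ⅘ ≈ 0.80000)
t(v) = -2/9 (t(v) = -(2 - 3*0)/9 = -(2 + 0)/9 = -⅑*2 = -2/9)
p = -72098/9 (p = (136 - 2/9)*(-59) = (1222/9)*(-59) = -72098/9 ≈ -8010.9)
1/(p + f²) = 1/(-72098/9 + (⅘)²) = 1/(-72098/9 + 16/25) = 1/(-1802306/225) = -225/1802306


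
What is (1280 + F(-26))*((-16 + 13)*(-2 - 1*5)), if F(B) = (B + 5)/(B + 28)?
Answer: 53319/2 ≈ 26660.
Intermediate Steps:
F(B) = (5 + B)/(28 + B)
(1280 + F(-26))*((-16 + 13)*(-2 - 1*5)) = (1280 + (5 - 26)/(28 - 26))*((-16 + 13)*(-2 - 1*5)) = (1280 - 21/2)*(-3*(-2 - 5)) = (1280 + (½)*(-21))*(-3*(-7)) = (1280 - 21/2)*21 = (2539/2)*21 = 53319/2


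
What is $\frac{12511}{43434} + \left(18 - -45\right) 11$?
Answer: $\frac{30112273}{43434} \approx 693.29$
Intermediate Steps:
$\frac{12511}{43434} + \left(18 - -45\right) 11 = 12511 \cdot \frac{1}{43434} + \left(18 + 45\right) 11 = \frac{12511}{43434} + 63 \cdot 11 = \frac{12511}{43434} + 693 = \frac{30112273}{43434}$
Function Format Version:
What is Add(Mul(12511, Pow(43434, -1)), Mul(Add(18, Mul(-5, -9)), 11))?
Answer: Rational(30112273, 43434) ≈ 693.29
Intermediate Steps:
Add(Mul(12511, Pow(43434, -1)), Mul(Add(18, Mul(-5, -9)), 11)) = Add(Mul(12511, Rational(1, 43434)), Mul(Add(18, 45), 11)) = Add(Rational(12511, 43434), Mul(63, 11)) = Add(Rational(12511, 43434), 693) = Rational(30112273, 43434)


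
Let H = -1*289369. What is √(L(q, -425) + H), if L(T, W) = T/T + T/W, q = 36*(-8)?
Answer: 174*I*√69054/85 ≈ 537.93*I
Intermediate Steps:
q = -288
L(T, W) = 1 + T/W
H = -289369
√(L(q, -425) + H) = √((-288 - 425)/(-425) - 289369) = √(-1/425*(-713) - 289369) = √(713/425 - 289369) = √(-122981112/425) = 174*I*√69054/85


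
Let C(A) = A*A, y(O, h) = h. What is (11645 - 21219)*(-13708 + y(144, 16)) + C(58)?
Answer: 131090572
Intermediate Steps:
C(A) = A²
(11645 - 21219)*(-13708 + y(144, 16)) + C(58) = (11645 - 21219)*(-13708 + 16) + 58² = -9574*(-13692) + 3364 = 131087208 + 3364 = 131090572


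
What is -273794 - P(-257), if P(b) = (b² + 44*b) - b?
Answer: -328792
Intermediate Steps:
P(b) = b² + 43*b
-273794 - P(-257) = -273794 - (-257)*(43 - 257) = -273794 - (-257)*(-214) = -273794 - 1*54998 = -273794 - 54998 = -328792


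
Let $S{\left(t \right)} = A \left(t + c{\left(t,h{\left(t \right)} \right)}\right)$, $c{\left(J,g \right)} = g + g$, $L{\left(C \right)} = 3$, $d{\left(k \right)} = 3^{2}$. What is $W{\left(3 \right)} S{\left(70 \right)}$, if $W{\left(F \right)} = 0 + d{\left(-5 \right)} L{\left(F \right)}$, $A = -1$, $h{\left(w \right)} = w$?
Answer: $-5670$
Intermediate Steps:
$d{\left(k \right)} = 9$
$c{\left(J,g \right)} = 2 g$
$S{\left(t \right)} = - 3 t$ ($S{\left(t \right)} = - (t + 2 t) = - 3 t$)
$W{\left(F \right)} = 27$ ($W{\left(F \right)} = 0 + 9 \cdot 3 = 0 + 27 = 27$)
$W{\left(3 \right)} S{\left(70 \right)} = 27 \left(\left(-3\right) 70\right) = 27 \left(-210\right) = -5670$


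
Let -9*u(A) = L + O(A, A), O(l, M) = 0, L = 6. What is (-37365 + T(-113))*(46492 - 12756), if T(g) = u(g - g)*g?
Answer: -3774012584/3 ≈ -1.2580e+9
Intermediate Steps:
u(A) = -⅔ (u(A) = -(6 + 0)/9 = -⅑*6 = -⅔)
T(g) = -2*g/3
(-37365 + T(-113))*(46492 - 12756) = (-37365 - ⅔*(-113))*(46492 - 12756) = (-37365 + 226/3)*33736 = -111869/3*33736 = -3774012584/3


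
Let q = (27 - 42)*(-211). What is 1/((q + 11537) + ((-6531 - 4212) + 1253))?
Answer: 1/5212 ≈ 0.00019187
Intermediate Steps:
q = 3165 (q = -15*(-211) = 3165)
1/((q + 11537) + ((-6531 - 4212) + 1253)) = 1/((3165 + 11537) + ((-6531 - 4212) + 1253)) = 1/(14702 + (-10743 + 1253)) = 1/(14702 - 9490) = 1/5212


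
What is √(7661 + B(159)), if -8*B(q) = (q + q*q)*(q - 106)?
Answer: I*√160879 ≈ 401.1*I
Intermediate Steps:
B(q) = -(-106 + q)*(q + q²)/8 (B(q) = -(q + q*q)*(q - 106)/8 = -(q + q²)*(-106 + q)/8 = -(-106 + q)*(q + q²)/8)
√(7661 + B(159)) = √(7661 + (⅛)*159*(106 - 1*159² + 105*159)) = √(7661 + (⅛)*159*(106 - 1*25281 + 16695)) = √(7661 + (⅛)*159*(106 - 25281 + 16695)) = √(7661 + (⅛)*159*(-8480)) = √(7661 - 168540) = √(-160879) = I*√160879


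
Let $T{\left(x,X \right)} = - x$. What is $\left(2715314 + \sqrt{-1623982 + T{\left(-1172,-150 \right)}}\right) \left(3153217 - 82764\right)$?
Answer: $8337244017242 + 3070453 i \sqrt{1622810} \approx 8.3372 \cdot 10^{12} + 3.9114 \cdot 10^{9} i$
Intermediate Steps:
$\left(2715314 + \sqrt{-1623982 + T{\left(-1172,-150 \right)}}\right) \left(3153217 - 82764\right) = \left(2715314 + \sqrt{-1623982 - -1172}\right) \left(3153217 - 82764\right) = \left(2715314 + \sqrt{-1623982 + 1172}\right) 3070453 = \left(2715314 + \sqrt{-1622810}\right) 3070453 = \left(2715314 + i \sqrt{1622810}\right) 3070453 = 8337244017242 + 3070453 i \sqrt{1622810}$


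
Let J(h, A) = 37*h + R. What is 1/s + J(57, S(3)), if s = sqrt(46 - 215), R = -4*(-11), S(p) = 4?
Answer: 2153 - I/13 ≈ 2153.0 - 0.076923*I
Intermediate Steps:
R = 44
s = 13*I (s = sqrt(-169) = 13*I ≈ 13.0*I)
J(h, A) = 44 + 37*h (J(h, A) = 37*h + 44 = 44 + 37*h)
1/s + J(57, S(3)) = 1/(13*I) + (44 + 37*57) = -I/13 + (44 + 2109) = -I/13 + 2153 = 2153 - I/13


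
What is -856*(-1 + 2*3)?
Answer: -4280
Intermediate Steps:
-856*(-1 + 2*3) = -856*(-1 + 6) = -856*5 = -214*20 = -4280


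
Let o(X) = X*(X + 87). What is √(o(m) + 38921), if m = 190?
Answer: √91551 ≈ 302.57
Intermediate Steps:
o(X) = X*(87 + X)
√(o(m) + 38921) = √(190*(87 + 190) + 38921) = √(190*277 + 38921) = √(52630 + 38921) = √91551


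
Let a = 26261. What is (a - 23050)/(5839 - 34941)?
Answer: -3211/29102 ≈ -0.11034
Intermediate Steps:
(a - 23050)/(5839 - 34941) = (26261 - 23050)/(5839 - 34941) = 3211/(-29102) = 3211*(-1/29102) = -3211/29102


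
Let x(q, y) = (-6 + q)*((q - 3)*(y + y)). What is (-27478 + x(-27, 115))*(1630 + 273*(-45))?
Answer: -2133365410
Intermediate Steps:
x(q, y) = 2*y*(-6 + q)*(-3 + q) (x(q, y) = (-6 + q)*((-3 + q)*(2*y)) = (-6 + q)*(2*y*(-3 + q)) = 2*y*(-6 + q)*(-3 + q))
(-27478 + x(-27, 115))*(1630 + 273*(-45)) = (-27478 + 2*115*(18 + (-27)² - 9*(-27)))*(1630 + 273*(-45)) = (-27478 + 2*115*(18 + 729 + 243))*(1630 - 12285) = (-27478 + 2*115*990)*(-10655) = (-27478 + 227700)*(-10655) = 200222*(-10655) = -2133365410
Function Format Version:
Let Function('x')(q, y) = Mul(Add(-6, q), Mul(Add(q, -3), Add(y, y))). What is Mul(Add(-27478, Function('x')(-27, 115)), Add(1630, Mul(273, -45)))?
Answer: -2133365410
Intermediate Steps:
Function('x')(q, y) = Mul(2, y, Add(-6, q), Add(-3, q)) (Function('x')(q, y) = Mul(Add(-6, q), Mul(Add(-3, q), Mul(2, y))) = Mul(Add(-6, q), Mul(2, y, Add(-3, q))) = Mul(2, y, Add(-6, q), Add(-3, q)))
Mul(Add(-27478, Function('x')(-27, 115)), Add(1630, Mul(273, -45))) = Mul(Add(-27478, Mul(2, 115, Add(18, Pow(-27, 2), Mul(-9, -27)))), Add(1630, Mul(273, -45))) = Mul(Add(-27478, Mul(2, 115, Add(18, 729, 243))), Add(1630, -12285)) = Mul(Add(-27478, Mul(2, 115, 990)), -10655) = Mul(Add(-27478, 227700), -10655) = Mul(200222, -10655) = -2133365410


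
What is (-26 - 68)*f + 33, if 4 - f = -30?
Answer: -3163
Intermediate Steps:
f = 34 (f = 4 - 1*(-30) = 4 + 30 = 34)
(-26 - 68)*f + 33 = (-26 - 68)*34 + 33 = -94*34 + 33 = -3196 + 33 = -3163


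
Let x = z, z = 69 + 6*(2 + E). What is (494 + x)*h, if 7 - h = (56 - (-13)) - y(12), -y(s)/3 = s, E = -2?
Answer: -55174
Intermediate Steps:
y(s) = -3*s
z = 69 (z = 69 + 6*(2 - 2) = 69 + 6*0 = 69 + 0 = 69)
x = 69
h = -98 (h = 7 - ((56 - (-13)) - (-3)*12) = 7 - ((56 - 1*(-13)) - 1*(-36)) = 7 - ((56 + 13) + 36) = 7 - (69 + 36) = 7 - 1*105 = 7 - 105 = -98)
(494 + x)*h = (494 + 69)*(-98) = 563*(-98) = -55174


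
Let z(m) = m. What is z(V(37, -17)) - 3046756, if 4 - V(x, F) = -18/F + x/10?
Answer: -517948649/170 ≈ -3.0468e+6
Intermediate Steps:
V(x, F) = 4 + 18/F - x/10 (V(x, F) = 4 - (-18/F + x/10) = 4 + (18/F - x/10) = 4 + 18/F - x/10)
z(V(37, -17)) - 3046756 = (4 + 18/(-17) - ⅒*37) - 3046756 = (4 + 18*(-1/17) - 37/10) - 3046756 = (4 - 18/17 - 37/10) - 3046756 = -129/170 - 3046756 = -517948649/170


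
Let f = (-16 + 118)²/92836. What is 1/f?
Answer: 23209/2601 ≈ 8.9231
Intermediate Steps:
f = 2601/23209 (f = 102²*(1/92836) = 10404*(1/92836) = 2601/23209 ≈ 0.11207)
1/f = 1/(2601/23209) = 23209/2601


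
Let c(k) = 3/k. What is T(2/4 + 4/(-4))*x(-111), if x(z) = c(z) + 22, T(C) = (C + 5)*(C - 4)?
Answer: -65853/148 ≈ -444.95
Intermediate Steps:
T(C) = (-4 + C)*(5 + C) (T(C) = (5 + C)*(-4 + C) = (-4 + C)*(5 + C))
x(z) = 22 + 3/z (x(z) = 3/z + 22 = 22 + 3/z)
T(2/4 + 4/(-4))*x(-111) = (-20 + (2/4 + 4/(-4)) + (2/4 + 4/(-4))²)*(22 + 3/(-111)) = (-20 + (2*(¼) + 4*(-¼)) + (2*(¼) + 4*(-¼))²)*(22 + 3*(-1/111)) = (-20 + (½ - 1) + (½ - 1)²)*(22 - 1/37) = (-20 - ½ + (-½)²)*(813/37) = (-20 - ½ + ¼)*(813/37) = -81/4*813/37 = -65853/148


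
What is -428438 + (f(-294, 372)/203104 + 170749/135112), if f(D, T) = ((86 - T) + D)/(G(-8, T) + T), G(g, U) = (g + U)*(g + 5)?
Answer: -52906814713890395/123488044416 ≈ -4.2844e+5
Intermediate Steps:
G(g, U) = (5 + g)*(U + g) (G(g, U) = (U + g)*(5 + g) = (5 + g)*(U + g))
f(D, T) = (86 + D - T)/(24 - 2*T) (f(D, T) = ((86 - T) + D)/(((-8)² + 5*T + 5*(-8) + T*(-8)) + T) = (86 + D - T)/((64 + 5*T - 40 - 8*T) + T) = (86 + D - T)/((24 - 3*T) + T) = (86 + D - T)/(24 - 2*T))
-428438 + (f(-294, 372)/203104 + 170749/135112) = -428438 + (((86 - 294 - 1*372)/(2*(12 - 1*372)))/203104 + 170749/135112) = -428438 + (((86 - 294 - 372)/(2*(12 - 372)))*(1/203104) + 170749*(1/135112)) = -428438 + (((½)*(-580)/(-360))*(1/203104) + 170749/135112) = -428438 + (((½)*(-1/360)*(-580))*(1/203104) + 170749/135112) = -428438 + ((29/36)*(1/203104) + 170749/135112) = -428438 + (29/7311744 + 170749/135112) = -428438 + 156059611813/123488044416 = -52906814713890395/123488044416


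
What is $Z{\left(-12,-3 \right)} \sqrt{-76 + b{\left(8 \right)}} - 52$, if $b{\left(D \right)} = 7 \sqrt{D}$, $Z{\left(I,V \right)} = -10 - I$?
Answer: $-52 + 2 i \sqrt{76 - 14 \sqrt{2}} \approx -52.0 + 14.993 i$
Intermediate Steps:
$Z{\left(-12,-3 \right)} \sqrt{-76 + b{\left(8 \right)}} - 52 = \left(-10 - -12\right) \sqrt{-76 + 7 \sqrt{8}} - 52 = \left(-10 + 12\right) \sqrt{-76 + 7 \cdot 2 \sqrt{2}} - 52 = 2 \sqrt{-76 + 14 \sqrt{2}} - 52 = -52 + 2 \sqrt{-76 + 14 \sqrt{2}}$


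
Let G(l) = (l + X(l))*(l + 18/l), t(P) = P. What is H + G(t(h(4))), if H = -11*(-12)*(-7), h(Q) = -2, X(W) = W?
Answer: -880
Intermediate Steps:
H = -924 (H = 132*(-7) = -924)
G(l) = 2*l*(l + 18/l) (G(l) = (l + l)*(l + 18/l) = (2*l)*(l + 18/l) = 2*l*(l + 18/l))
H + G(t(h(4))) = -924 + (36 + 2*(-2)²) = -924 + (36 + 2*4) = -924 + (36 + 8) = -924 + 44 = -880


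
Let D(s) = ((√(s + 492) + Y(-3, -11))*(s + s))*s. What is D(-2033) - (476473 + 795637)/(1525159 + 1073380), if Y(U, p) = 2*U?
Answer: -128879916755762/2598539 + 8266178*I*√1541 ≈ -4.9597e+7 + 3.2449e+8*I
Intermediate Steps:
D(s) = 2*s²*(-6 + √(492 + s)) (D(s) = ((√(s + 492) + 2*(-3))*(s + s))*s = ((√(492 + s) - 6)*(2*s))*s = ((-6 + √(492 + s))*(2*s))*s = (2*s*(-6 + √(492 + s)))*s = 2*s²*(-6 + √(492 + s)))
D(-2033) - (476473 + 795637)/(1525159 + 1073380) = 2*(-2033)²*(-6 + √(492 - 2033)) - (476473 + 795637)/(1525159 + 1073380) = 2*4133089*(-6 + √(-1541)) - 1272110/2598539 = 2*4133089*(-6 + I*√1541) - 1272110/2598539 = (-49597068 + 8266178*I*√1541) - 1*1272110/2598539 = (-49597068 + 8266178*I*√1541) - 1272110/2598539 = -128879916755762/2598539 + 8266178*I*√1541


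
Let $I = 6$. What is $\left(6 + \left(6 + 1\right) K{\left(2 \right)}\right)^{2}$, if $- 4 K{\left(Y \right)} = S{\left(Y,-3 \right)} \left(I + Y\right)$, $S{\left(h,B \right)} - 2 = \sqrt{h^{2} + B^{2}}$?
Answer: $3032 + 616 \sqrt{13} \approx 5253.0$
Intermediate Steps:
$S{\left(h,B \right)} = 2 + \sqrt{B^{2} + h^{2}}$ ($S{\left(h,B \right)} = 2 + \sqrt{h^{2} + B^{2}} = 2 + \sqrt{B^{2} + h^{2}}$)
$K{\left(Y \right)} = - \frac{\left(2 + \sqrt{9 + Y^{2}}\right) \left(6 + Y\right)}{4}$ ($K{\left(Y \right)} = - \frac{\left(2 + \sqrt{\left(-3\right)^{2} + Y^{2}}\right) \left(6 + Y\right)}{4} = - \frac{\left(2 + \sqrt{9 + Y^{2}}\right) \left(6 + Y\right)}{4}$)
$\left(6 + \left(6 + 1\right) K{\left(2 \right)}\right)^{2} = \left(6 + \left(6 + 1\right) \left(- \frac{\left(2 + \sqrt{9 + 2^{2}}\right) \left(6 + 2\right)}{4}\right)\right)^{2} = \left(6 + 7 \left(\left(- \frac{1}{4}\right) \left(2 + \sqrt{9 + 4}\right) 8\right)\right)^{2} = \left(6 + 7 \left(\left(- \frac{1}{4}\right) \left(2 + \sqrt{13}\right) 8\right)\right)^{2} = \left(6 + 7 \left(-4 - 2 \sqrt{13}\right)\right)^{2} = \left(6 - \left(28 + 14 \sqrt{13}\right)\right)^{2} = \left(-22 - 14 \sqrt{13}\right)^{2}$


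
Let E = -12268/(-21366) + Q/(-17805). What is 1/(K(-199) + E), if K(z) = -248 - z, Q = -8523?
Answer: -53415/2561096 ≈ -0.020856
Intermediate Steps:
E = 56239/53415 (E = -12268/(-21366) - 8523/(-17805) = -12268*(-1/21366) - 8523*(-1/17805) = 6134/10683 + 2841/5935 = 56239/53415 ≈ 1.0529)
1/(K(-199) + E) = 1/((-248 - 1*(-199)) + 56239/53415) = 1/((-248 + 199) + 56239/53415) = 1/(-49 + 56239/53415) = 1/(-2561096/53415) = -53415/2561096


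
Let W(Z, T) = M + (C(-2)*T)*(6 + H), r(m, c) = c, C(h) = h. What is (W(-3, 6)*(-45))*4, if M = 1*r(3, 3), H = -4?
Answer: 3780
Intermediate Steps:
M = 3 (M = 1*3 = 3)
W(Z, T) = 3 - 4*T (W(Z, T) = 3 + (-2*T)*(6 - 4) = 3 - 2*T*2 = 3 - 4*T)
(W(-3, 6)*(-45))*4 = ((3 - 4*6)*(-45))*4 = ((3 - 24)*(-45))*4 = -21*(-45)*4 = 945*4 = 3780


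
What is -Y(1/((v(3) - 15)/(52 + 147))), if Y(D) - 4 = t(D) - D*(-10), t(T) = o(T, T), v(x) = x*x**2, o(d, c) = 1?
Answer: -1025/6 ≈ -170.83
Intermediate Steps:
v(x) = x**3
t(T) = 1
Y(D) = 5 + 10*D (Y(D) = 4 + (1 - D*(-10)) = 4 + (1 - (-10)*D) = 4 + (1 + 10*D) = 5 + 10*D)
-Y(1/((v(3) - 15)/(52 + 147))) = -(5 + 10/(((3**3 - 15)/(52 + 147)))) = -(5 + 10/(((27 - 15)/199))) = -(5 + 10/((12*(1/199)))) = -(5 + 10/(12/199)) = -(5 + 10*(199/12)) = -(5 + 995/6) = -1*1025/6 = -1025/6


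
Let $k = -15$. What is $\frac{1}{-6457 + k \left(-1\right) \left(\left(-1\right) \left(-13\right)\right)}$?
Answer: $- \frac{1}{6262} \approx -0.00015969$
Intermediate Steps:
$\frac{1}{-6457 + k \left(-1\right) \left(\left(-1\right) \left(-13\right)\right)} = \frac{1}{-6457 + \left(-15\right) \left(-1\right) \left(\left(-1\right) \left(-13\right)\right)} = \frac{1}{-6457 + 15 \cdot 13} = \frac{1}{-6457 + 195} = \frac{1}{-6262} = - \frac{1}{6262}$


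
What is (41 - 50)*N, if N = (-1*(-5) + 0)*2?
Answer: -90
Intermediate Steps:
N = 10 (N = (5 + 0)*2 = 5*2 = 10)
(41 - 50)*N = (41 - 50)*10 = -9*10 = -90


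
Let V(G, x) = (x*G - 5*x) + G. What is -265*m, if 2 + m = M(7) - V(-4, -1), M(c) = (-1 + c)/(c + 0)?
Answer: 11395/7 ≈ 1627.9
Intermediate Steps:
V(G, x) = G - 5*x + G*x (V(G, x) = (G*x - 5*x) + G = (-5*x + G*x) + G = G - 5*x + G*x)
M(c) = (-1 + c)/c
m = -43/7 (m = -2 + ((-1 + 7)/7 - (-4 - 5*(-1) - 4*(-1))) = -2 + ((1/7)*6 - (-4 + 5 + 4)) = -2 + (6/7 - 1*5) = -2 + (6/7 - 5) = -2 - 29/7 = -43/7 ≈ -6.1429)
-265*m = -265*(-43/7) = 11395/7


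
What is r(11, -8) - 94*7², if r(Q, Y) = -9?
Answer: -4615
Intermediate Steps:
r(11, -8) - 94*7² = -9 - 94*7² = -9 - 94*49 = -9 - 4606 = -4615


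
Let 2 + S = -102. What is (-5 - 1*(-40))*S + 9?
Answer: -3631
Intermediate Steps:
S = -104 (S = -2 - 102 = -104)
(-5 - 1*(-40))*S + 9 = (-5 - 1*(-40))*(-104) + 9 = (-5 + 40)*(-104) + 9 = 35*(-104) + 9 = -3640 + 9 = -3631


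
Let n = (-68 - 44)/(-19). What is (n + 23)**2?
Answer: 301401/361 ≈ 834.91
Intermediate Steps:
n = 112/19 (n = -112*(-1/19) = 112/19 ≈ 5.8947)
(n + 23)**2 = (112/19 + 23)**2 = (549/19)**2 = 301401/361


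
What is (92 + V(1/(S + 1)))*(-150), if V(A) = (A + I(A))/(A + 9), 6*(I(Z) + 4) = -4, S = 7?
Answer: -1001950/73 ≈ -13725.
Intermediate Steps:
I(Z) = -14/3 (I(Z) = -4 + (⅙)*(-4) = -4 - ⅔ = -14/3)
V(A) = (-14/3 + A)/(9 + A) (V(A) = (A - 14/3)/(A + 9) = (-14/3 + A)/(9 + A))
(92 + V(1/(S + 1)))*(-150) = (92 + (-14/3 + 1/(7 + 1))/(9 + 1/(7 + 1)))*(-150) = (92 + (-14/3 + 1/8)/(9 + 1/8))*(-150) = (92 + (-14/3 + ⅛)/(9 + ⅛))*(-150) = (92 - 109/24/(73/8))*(-150) = (92 + (8/73)*(-109/24))*(-150) = (92 - 109/219)*(-150) = (20039/219)*(-150) = -1001950/73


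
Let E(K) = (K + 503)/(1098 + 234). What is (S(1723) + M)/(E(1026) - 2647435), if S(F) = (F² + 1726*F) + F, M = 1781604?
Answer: -10290970728/3526381891 ≈ -2.9183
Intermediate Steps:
S(F) = F² + 1727*F
E(K) = 503/1332 + K/1332 (E(K) = (503 + K)/1332 = (503 + K)*(1/1332) = 503/1332 + K/1332)
(S(1723) + M)/(E(1026) - 2647435) = (1723*(1727 + 1723) + 1781604)/((503/1332 + (1/1332)*1026) - 2647435) = (1723*3450 + 1781604)/((503/1332 + 57/74) - 2647435) = (5944350 + 1781604)/(1529/1332 - 2647435) = 7725954/(-3526381891/1332) = 7725954*(-1332/3526381891) = -10290970728/3526381891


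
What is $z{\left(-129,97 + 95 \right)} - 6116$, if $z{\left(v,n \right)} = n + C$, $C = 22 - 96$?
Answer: $-5998$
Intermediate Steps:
$C = -74$ ($C = 22 - 96 = -74$)
$z{\left(v,n \right)} = -74 + n$ ($z{\left(v,n \right)} = n - 74 = -74 + n$)
$z{\left(-129,97 + 95 \right)} - 6116 = \left(-74 + \left(97 + 95\right)\right) - 6116 = \left(-74 + 192\right) - 6116 = 118 - 6116 = -5998$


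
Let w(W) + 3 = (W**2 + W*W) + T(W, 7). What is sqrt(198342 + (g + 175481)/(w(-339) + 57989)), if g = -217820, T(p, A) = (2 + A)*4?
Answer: sqrt(4108933252436934)/143932 ≈ 445.36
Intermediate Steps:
T(p, A) = 8 + 4*A
w(W) = 33 + 2*W**2 (w(W) = -3 + ((W**2 + W*W) + (8 + 4*7)) = -3 + ((W**2 + W**2) + (8 + 28)) = -3 + (2*W**2 + 36) = -3 + (36 + 2*W**2) = 33 + 2*W**2)
sqrt(198342 + (g + 175481)/(w(-339) + 57989)) = sqrt(198342 + (-217820 + 175481)/((33 + 2*(-339)**2) + 57989)) = sqrt(198342 - 42339/((33 + 2*114921) + 57989)) = sqrt(198342 - 42339/((33 + 229842) + 57989)) = sqrt(198342 - 42339/(229875 + 57989)) = sqrt(198342 - 42339/287864) = sqrt(57095479149/287864) = sqrt(4108933252436934)/143932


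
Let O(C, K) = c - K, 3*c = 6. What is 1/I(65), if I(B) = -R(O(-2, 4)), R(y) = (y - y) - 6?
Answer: ⅙ ≈ 0.16667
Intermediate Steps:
c = 2 (c = (⅓)*6 = 2)
O(C, K) = 2 - K
R(y) = -6 (R(y) = 0 - 6 = -6)
I(B) = 6 (I(B) = -1*(-6) = 6)
1/I(65) = 1/6 = ⅙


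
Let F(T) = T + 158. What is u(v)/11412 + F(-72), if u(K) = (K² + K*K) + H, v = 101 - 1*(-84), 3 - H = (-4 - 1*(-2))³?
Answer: 1049893/11412 ≈ 91.999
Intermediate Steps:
F(T) = 158 + T
H = 11 (H = 3 - (-4 - 1*(-2))³ = 3 - (-4 + 2)³ = 3 - 1*(-2)³ = 3 - 1*(-8) = 3 + 8 = 11)
v = 185 (v = 101 + 84 = 185)
u(K) = 11 + 2*K² (u(K) = (K² + K*K) + 11 = (K² + K²) + 11 = 2*K² + 11 = 11 + 2*K²)
u(v)/11412 + F(-72) = (11 + 2*185²)/11412 + (158 - 72) = (11 + 2*34225)*(1/11412) + 86 = (11 + 68450)*(1/11412) + 86 = 68461*(1/11412) + 86 = 68461/11412 + 86 = 1049893/11412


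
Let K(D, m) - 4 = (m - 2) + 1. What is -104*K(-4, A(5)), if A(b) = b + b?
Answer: -1352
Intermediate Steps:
A(b) = 2*b
K(D, m) = 3 + m (K(D, m) = 4 + ((m - 2) + 1) = 4 + ((-2 + m) + 1) = 4 + (-1 + m) = 3 + m)
-104*K(-4, A(5)) = -104*(3 + 2*5) = -104*(3 + 10) = -104*13 = -1352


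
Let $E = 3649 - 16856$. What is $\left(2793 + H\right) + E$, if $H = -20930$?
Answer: $-31344$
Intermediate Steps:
$E = -13207$
$\left(2793 + H\right) + E = \left(2793 - 20930\right) - 13207 = -18137 - 13207 = -31344$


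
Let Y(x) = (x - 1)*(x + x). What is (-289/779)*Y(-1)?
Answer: -1156/779 ≈ -1.4840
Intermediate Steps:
Y(x) = 2*x*(-1 + x) (Y(x) = (-1 + x)*(2*x) = 2*x*(-1 + x))
(-289/779)*Y(-1) = (-289/779)*(2*(-1)*(-1 - 1)) = (-289*1/779)*(2*(-1)*(-2)) = -289/779*4 = -1156/779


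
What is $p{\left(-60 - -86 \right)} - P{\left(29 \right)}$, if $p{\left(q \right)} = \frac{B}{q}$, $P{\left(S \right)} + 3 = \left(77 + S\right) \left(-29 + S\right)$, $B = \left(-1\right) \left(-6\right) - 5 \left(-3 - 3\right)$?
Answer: $\frac{57}{13} \approx 4.3846$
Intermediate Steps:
$B = 36$ ($B = 6 - -30 = 6 + 30 = 36$)
$P{\left(S \right)} = -3 + \left(-29 + S\right) \left(77 + S\right)$ ($P{\left(S \right)} = -3 + \left(77 + S\right) \left(-29 + S\right) = -3 + \left(-29 + S\right) \left(77 + S\right)$)
$p{\left(q \right)} = \frac{36}{q}$
$p{\left(-60 - -86 \right)} - P{\left(29 \right)} = \frac{36}{-60 - -86} - \left(-2236 + 29^{2} + 48 \cdot 29\right) = \frac{36}{-60 + 86} - \left(-2236 + 841 + 1392\right) = \frac{36}{26} - -3 = 36 \cdot \frac{1}{26} + 3 = \frac{18}{13} + 3 = \frac{57}{13}$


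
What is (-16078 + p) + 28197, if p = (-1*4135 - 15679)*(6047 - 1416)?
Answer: -91746515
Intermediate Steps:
p = -91758634 (p = (-4135 - 15679)*4631 = -19814*4631 = -91758634)
(-16078 + p) + 28197 = (-16078 - 91758634) + 28197 = -91774712 + 28197 = -91746515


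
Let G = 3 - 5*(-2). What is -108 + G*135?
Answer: 1647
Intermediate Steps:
G = 13 (G = 3 + 10 = 13)
-108 + G*135 = -108 + 13*135 = -108 + 1755 = 1647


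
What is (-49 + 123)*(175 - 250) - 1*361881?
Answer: -367431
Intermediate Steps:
(-49 + 123)*(175 - 250) - 1*361881 = 74*(-75) - 361881 = -5550 - 361881 = -367431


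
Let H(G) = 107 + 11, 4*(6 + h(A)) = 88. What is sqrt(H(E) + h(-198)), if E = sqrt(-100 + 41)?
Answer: sqrt(134) ≈ 11.576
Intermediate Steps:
E = I*sqrt(59) (E = sqrt(-59) = I*sqrt(59) ≈ 7.6811*I)
h(A) = 16 (h(A) = -6 + (1/4)*88 = -6 + 22 = 16)
H(G) = 118
sqrt(H(E) + h(-198)) = sqrt(118 + 16) = sqrt(134)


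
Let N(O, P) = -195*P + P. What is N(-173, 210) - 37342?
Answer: -78082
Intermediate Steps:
N(O, P) = -194*P
N(-173, 210) - 37342 = -194*210 - 37342 = -40740 - 37342 = -78082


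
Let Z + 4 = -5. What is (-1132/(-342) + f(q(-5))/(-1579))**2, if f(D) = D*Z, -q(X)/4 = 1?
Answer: 787759203364/72904860081 ≈ 10.805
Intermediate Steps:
Z = -9 (Z = -4 - 5 = -9)
q(X) = -4 (q(X) = -4*1 = -4)
f(D) = -9*D (f(D) = D*(-9) = -9*D)
(-1132/(-342) + f(q(-5))/(-1579))**2 = (-1132/(-342) - 9*(-4)/(-1579))**2 = (-1132*(-1/342) + 36*(-1/1579))**2 = (566/171 - 36/1579)**2 = (887558/270009)**2 = 787759203364/72904860081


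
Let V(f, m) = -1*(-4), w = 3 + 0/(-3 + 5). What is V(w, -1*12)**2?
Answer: 16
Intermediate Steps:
w = 3 (w = 3 + 0/2 = 3 + (1/2)*0 = 3 + 0 = 3)
V(f, m) = 4
V(w, -1*12)**2 = 4**2 = 16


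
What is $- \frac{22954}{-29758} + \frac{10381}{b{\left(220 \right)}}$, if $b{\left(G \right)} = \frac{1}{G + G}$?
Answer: $\frac{67961927037}{14879} \approx 4.5676 \cdot 10^{6}$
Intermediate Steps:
$b{\left(G \right)} = \frac{1}{2 G}$
$- \frac{22954}{-29758} + \frac{10381}{b{\left(220 \right)}} = - \frac{22954}{-29758} + \frac{10381}{\frac{1}{2} \cdot \frac{1}{220}} = \left(-22954\right) \left(- \frac{1}{29758}\right) + \frac{10381}{\frac{1}{2} \cdot \frac{1}{220}} = \frac{11477}{14879} + 10381 \frac{1}{\frac{1}{440}} = \frac{11477}{14879} + 10381 \cdot 440 = \frac{11477}{14879} + 4567640 = \frac{67961927037}{14879}$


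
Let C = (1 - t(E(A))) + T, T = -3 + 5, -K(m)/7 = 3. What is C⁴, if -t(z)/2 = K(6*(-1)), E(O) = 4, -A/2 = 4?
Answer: 2313441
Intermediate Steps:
A = -8 (A = -2*4 = -8)
K(m) = -21 (K(m) = -7*3 = -21)
T = 2
t(z) = 42 (t(z) = -2*(-21) = 42)
C = -39 (C = (1 - 1*42) + 2 = (1 - 42) + 2 = -41 + 2 = -39)
C⁴ = (-39)⁴ = 2313441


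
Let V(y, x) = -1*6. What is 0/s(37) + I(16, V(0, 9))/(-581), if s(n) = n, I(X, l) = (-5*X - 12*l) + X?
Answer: -8/581 ≈ -0.013769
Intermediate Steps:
V(y, x) = -6
I(X, l) = -12*l - 4*X (I(X, l) = (-12*l - 5*X) + X = -12*l - 4*X)
0/s(37) + I(16, V(0, 9))/(-581) = 0/37 + (-12*(-6) - 4*16)/(-581) = 0*(1/37) + (72 - 64)*(-1/581) = 0 + 8*(-1/581) = 0 - 8/581 = -8/581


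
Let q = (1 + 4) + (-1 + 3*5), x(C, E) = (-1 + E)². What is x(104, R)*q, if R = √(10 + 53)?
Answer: 1216 - 114*√7 ≈ 914.38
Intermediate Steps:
R = 3*√7 (R = √63 = 3*√7 ≈ 7.9373)
q = 19 (q = 5 + (-1 + 15) = 5 + 14 = 19)
x(104, R)*q = (-1 + 3*√7)²*19 = 19*(-1 + 3*√7)²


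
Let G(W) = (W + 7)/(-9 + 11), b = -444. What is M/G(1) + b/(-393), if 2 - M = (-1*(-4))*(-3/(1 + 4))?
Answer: 2921/1310 ≈ 2.2298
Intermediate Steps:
G(W) = 7/2 + W/2 (G(W) = (7 + W)/2 = (7 + W)*(1/2) = 7/2 + W/2)
M = 22/5 (M = 2 - (-1*(-4))*(-3/(1 + 4)) = 2 - 4*(-3/5) = 2 - 4*(-3*1/5) = 2 - 4*(-3)/5 = 2 - 1*(-12/5) = 2 + 12/5 = 22/5 ≈ 4.4000)
M/G(1) + b/(-393) = 22/(5*(7/2 + (1/2)*1)) - 444/(-393) = 22/(5*(7/2 + 1/2)) - 444*(-1/393) = (22/5)/4 + 148/131 = (22/5)*(1/4) + 148/131 = 11/10 + 148/131 = 2921/1310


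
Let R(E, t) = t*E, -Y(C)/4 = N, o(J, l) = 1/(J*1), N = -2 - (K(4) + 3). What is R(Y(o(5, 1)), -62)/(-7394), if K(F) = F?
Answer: 1116/3697 ≈ 0.30187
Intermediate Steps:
N = -9 (N = -2 - (4 + 3) = -2 - 1*7 = -2 - 7 = -9)
o(J, l) = 1/J
Y(C) = 36 (Y(C) = -4*(-9) = 36)
R(E, t) = E*t
R(Y(o(5, 1)), -62)/(-7394) = (36*(-62))/(-7394) = -2232*(-1/7394) = 1116/3697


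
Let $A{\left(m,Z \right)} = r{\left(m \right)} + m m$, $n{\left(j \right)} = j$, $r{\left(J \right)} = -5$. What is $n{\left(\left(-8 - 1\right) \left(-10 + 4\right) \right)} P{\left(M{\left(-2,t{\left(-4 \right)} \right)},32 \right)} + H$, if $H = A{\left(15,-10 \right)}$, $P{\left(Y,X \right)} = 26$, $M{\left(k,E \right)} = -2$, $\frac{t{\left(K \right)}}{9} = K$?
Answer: $1624$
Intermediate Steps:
$t{\left(K \right)} = 9 K$
$A{\left(m,Z \right)} = -5 + m^{2}$ ($A{\left(m,Z \right)} = -5 + m m = -5 + m^{2}$)
$H = 220$ ($H = -5 + 15^{2} = -5 + 225 = 220$)
$n{\left(\left(-8 - 1\right) \left(-10 + 4\right) \right)} P{\left(M{\left(-2,t{\left(-4 \right)} \right)},32 \right)} + H = \left(-8 - 1\right) \left(-10 + 4\right) 26 + 220 = \left(-9\right) \left(-6\right) 26 + 220 = 54 \cdot 26 + 220 = 1404 + 220 = 1624$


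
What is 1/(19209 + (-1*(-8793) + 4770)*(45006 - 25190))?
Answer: 1/268783617 ≈ 3.7205e-9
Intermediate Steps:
1/(19209 + (-1*(-8793) + 4770)*(45006 - 25190)) = 1/(19209 + (8793 + 4770)*19816) = 1/(19209 + 13563*19816) = 1/(19209 + 268764408) = 1/268783617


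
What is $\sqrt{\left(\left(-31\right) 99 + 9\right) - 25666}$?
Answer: $i \sqrt{28726} \approx 169.49 i$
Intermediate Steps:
$\sqrt{\left(\left(-31\right) 99 + 9\right) - 25666} = \sqrt{\left(-3069 + 9\right) - 25666} = \sqrt{-3060 - 25666} = \sqrt{-28726} = i \sqrt{28726}$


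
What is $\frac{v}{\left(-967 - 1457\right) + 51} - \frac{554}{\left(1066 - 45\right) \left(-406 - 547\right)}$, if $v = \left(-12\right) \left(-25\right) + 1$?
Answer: $- \frac{41651753}{329851407} \approx -0.12627$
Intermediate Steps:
$v = 301$ ($v = 300 + 1 = 301$)
$\frac{v}{\left(-967 - 1457\right) + 51} - \frac{554}{\left(1066 - 45\right) \left(-406 - 547\right)} = \frac{301}{\left(-967 - 1457\right) + 51} - \frac{554}{\left(1066 - 45\right) \left(-406 - 547\right)} = \frac{301}{-2424 + 51} - \frac{554}{1021 \left(-953\right)} = \frac{301}{-2373} - \frac{554}{-973013} = 301 \left(- \frac{1}{2373}\right) - - \frac{554}{973013} = - \frac{43}{339} + \frac{554}{973013} = - \frac{41651753}{329851407}$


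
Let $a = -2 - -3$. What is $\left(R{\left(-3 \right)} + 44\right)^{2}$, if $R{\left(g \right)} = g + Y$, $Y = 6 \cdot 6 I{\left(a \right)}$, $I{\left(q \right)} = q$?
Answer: $5929$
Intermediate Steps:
$a = 1$ ($a = -2 + 3 = 1$)
$Y = 36$ ($Y = 6 \cdot 6 \cdot 1 = 36 \cdot 1 = 36$)
$R{\left(g \right)} = 36 + g$ ($R{\left(g \right)} = g + 36 = 36 + g$)
$\left(R{\left(-3 \right)} + 44\right)^{2} = \left(\left(36 - 3\right) + 44\right)^{2} = \left(33 + 44\right)^{2} = 77^{2} = 5929$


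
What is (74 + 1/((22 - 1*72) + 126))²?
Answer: 31640625/5776 ≈ 5477.9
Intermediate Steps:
(74 + 1/((22 - 1*72) + 126))² = (74 + 1/((22 - 72) + 126))² = (74 + 1/(-50 + 126))² = (74 + 1/76)² = (5625/76)² = 31640625/5776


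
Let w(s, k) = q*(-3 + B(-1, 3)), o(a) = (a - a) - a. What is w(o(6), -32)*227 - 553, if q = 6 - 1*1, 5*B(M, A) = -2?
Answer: -4412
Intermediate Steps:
o(a) = -a (o(a) = 0 - a = -a)
B(M, A) = -2/5 (B(M, A) = (1/5)*(-2) = -2/5)
q = 5 (q = 6 - 1 = 5)
w(s, k) = -17 (w(s, k) = 5*(-3 - 2/5) = 5*(-17/5) = -17)
w(o(6), -32)*227 - 553 = -17*227 - 553 = -3859 - 553 = -4412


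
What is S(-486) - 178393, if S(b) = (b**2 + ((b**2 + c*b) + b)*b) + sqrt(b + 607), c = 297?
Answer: -44347034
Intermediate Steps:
S(b) = b**2 + sqrt(607 + b) + b*(b**2 + 298*b) (S(b) = (b**2 + ((b**2 + 297*b) + b)*b) + sqrt(b + 607) = (b**2 + (b**2 + 298*b)*b) + sqrt(607 + b) = (b**2 + b*(b**2 + 298*b)) + sqrt(607 + b) = b**2 + sqrt(607 + b) + b*(b**2 + 298*b))
S(-486) - 178393 = ((-486)**3 + sqrt(607 - 486) + 299*(-486)**2) - 178393 = (-114791256 + sqrt(121) + 299*236196) - 178393 = (-114791256 + 11 + 70622604) - 178393 = -44168641 - 178393 = -44347034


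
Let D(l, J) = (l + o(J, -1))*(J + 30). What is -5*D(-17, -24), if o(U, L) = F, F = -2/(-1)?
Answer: 450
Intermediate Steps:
F = 2 (F = -2*(-1) = 2)
o(U, L) = 2
D(l, J) = (2 + l)*(30 + J) (D(l, J) = (l + 2)*(J + 30) = (2 + l)*(30 + J))
-5*D(-17, -24) = -5*(60 + 2*(-24) + 30*(-17) - 24*(-17)) = -5*(60 - 48 - 510 + 408) = -5*(-90) = 450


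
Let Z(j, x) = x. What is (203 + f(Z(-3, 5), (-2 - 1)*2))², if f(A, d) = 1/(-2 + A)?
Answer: 372100/9 ≈ 41344.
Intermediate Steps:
(203 + f(Z(-3, 5), (-2 - 1)*2))² = (203 + 1/(-2 + 5))² = (203 + 1/3)² = (203 + ⅓)² = (610/3)² = 372100/9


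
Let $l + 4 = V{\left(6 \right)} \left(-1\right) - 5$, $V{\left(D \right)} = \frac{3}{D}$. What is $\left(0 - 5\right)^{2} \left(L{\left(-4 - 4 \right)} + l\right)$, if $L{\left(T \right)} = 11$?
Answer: $\frac{75}{2} \approx 37.5$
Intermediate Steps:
$l = - \frac{19}{2}$ ($l = -4 - \left(5 - \frac{3}{6} \left(-1\right)\right) = -4 - \left(5 - 3 \cdot \frac{1}{6} \left(-1\right)\right) = -4 + \left(\frac{1}{2} \left(-1\right) - 5\right) = -4 - \frac{11}{2} = - \frac{19}{2} \approx -9.5$)
$\left(0 - 5\right)^{2} \left(L{\left(-4 - 4 \right)} + l\right) = \left(0 - 5\right)^{2} \left(11 - \frac{19}{2}\right) = \left(-5\right)^{2} \cdot \frac{3}{2} = 25 \cdot \frac{3}{2} = \frac{75}{2}$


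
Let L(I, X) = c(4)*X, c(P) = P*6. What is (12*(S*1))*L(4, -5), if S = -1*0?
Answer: 0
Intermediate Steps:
S = 0
c(P) = 6*P
L(I, X) = 24*X (L(I, X) = (6*4)*X = 24*X)
(12*(S*1))*L(4, -5) = (12*(0*1))*(24*(-5)) = (12*0)*(-120) = 0*(-120) = 0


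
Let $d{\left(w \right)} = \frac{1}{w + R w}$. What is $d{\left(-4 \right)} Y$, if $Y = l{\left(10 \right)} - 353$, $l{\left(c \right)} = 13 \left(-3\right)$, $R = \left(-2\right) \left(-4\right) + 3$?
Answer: $\frac{49}{6} \approx 8.1667$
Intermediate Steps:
$R = 11$ ($R = 8 + 3 = 11$)
$d{\left(w \right)} = \frac{1}{12 w}$ ($d{\left(w \right)} = \frac{1}{w + 11 w} = \frac{1}{12 w}$)
$l{\left(c \right)} = -39$
$Y = -392$ ($Y = -39 - 353 = -392$)
$d{\left(-4 \right)} Y = \frac{1}{12 \left(-4\right)} \left(-392\right) = \frac{1}{12} \left(- \frac{1}{4}\right) \left(-392\right) = \left(- \frac{1}{48}\right) \left(-392\right) = \frac{49}{6}$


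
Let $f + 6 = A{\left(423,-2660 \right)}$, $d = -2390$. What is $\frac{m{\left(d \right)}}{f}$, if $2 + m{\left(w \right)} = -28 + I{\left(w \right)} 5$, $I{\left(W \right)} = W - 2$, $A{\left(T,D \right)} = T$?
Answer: $- \frac{11990}{417} \approx -28.753$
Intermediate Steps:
$I{\left(W \right)} = -2 + W$ ($I{\left(W \right)} = W - 2 = -2 + W$)
$f = 417$ ($f = -6 + 423 = 417$)
$m{\left(w \right)} = -40 + 5 w$ ($m{\left(w \right)} = -2 + \left(-28 + \left(-2 + w\right) 5\right) = -2 + \left(-28 + \left(-10 + 5 w\right)\right) = -2 + \left(-38 + 5 w\right) = -40 + 5 w$)
$\frac{m{\left(d \right)}}{f} = \frac{-40 + 5 \left(-2390\right)}{417} = \left(-40 - 11950\right) \frac{1}{417} = \left(-11990\right) \frac{1}{417} = - \frac{11990}{417}$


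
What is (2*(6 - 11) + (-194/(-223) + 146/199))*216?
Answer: -80482896/44377 ≈ -1813.6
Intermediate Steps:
(2*(6 - 11) + (-194/(-223) + 146/199))*216 = (2*(-5) + (-194*(-1/223) + 146*(1/199)))*216 = (-10 + (194/223 + 146/199))*216 = (-10 + 71164/44377)*216 = -372606/44377*216 = -80482896/44377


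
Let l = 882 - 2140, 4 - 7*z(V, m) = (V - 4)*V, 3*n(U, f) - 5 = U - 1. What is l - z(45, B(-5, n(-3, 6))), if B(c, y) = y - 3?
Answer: -995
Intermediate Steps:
n(U, f) = 4/3 + U/3 (n(U, f) = 5/3 + (U - 1)/3 = 5/3 + (-1 + U)/3 = 5/3 + (-⅓ + U/3) = 4/3 + U/3)
B(c, y) = -3 + y
z(V, m) = 4/7 - V*(-4 + V)/7 (z(V, m) = 4/7 - (V - 4)*V/7 = 4/7 - (-4 + V)*V/7 = 4/7 - V*(-4 + V)/7)
l = -1258
l - z(45, B(-5, n(-3, 6))) = -1258 - (4/7 - ⅐*45² + (4/7)*45) = -1258 - (4/7 - ⅐*2025 + 180/7) = -1258 - (4/7 - 2025/7 + 180/7) = -1258 - 1*(-263) = -1258 + 263 = -995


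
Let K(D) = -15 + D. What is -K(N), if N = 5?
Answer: 10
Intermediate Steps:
-K(N) = -(-15 + 5) = -1*(-10) = 10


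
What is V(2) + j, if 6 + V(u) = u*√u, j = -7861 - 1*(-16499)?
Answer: 8632 + 2*√2 ≈ 8634.8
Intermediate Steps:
j = 8638 (j = -7861 + 16499 = 8638)
V(u) = -6 + u^(3/2) (V(u) = -6 + u*√u = -6 + u^(3/2))
V(2) + j = (-6 + 2^(3/2)) + 8638 = (-6 + 2*√2) + 8638 = 8632 + 2*√2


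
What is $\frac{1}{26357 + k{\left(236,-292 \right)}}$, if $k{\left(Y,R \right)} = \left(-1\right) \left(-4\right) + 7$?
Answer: $\frac{1}{26368} \approx 3.7925 \cdot 10^{-5}$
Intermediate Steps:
$k{\left(Y,R \right)} = 11$ ($k{\left(Y,R \right)} = 4 + 7 = 11$)
$\frac{1}{26357 + k{\left(236,-292 \right)}} = \frac{1}{26357 + 11} = \frac{1}{26368}$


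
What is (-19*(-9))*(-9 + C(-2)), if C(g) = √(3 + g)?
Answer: -1368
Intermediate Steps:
(-19*(-9))*(-9 + C(-2)) = (-19*(-9))*(-9 + √(3 - 2)) = 171*(-9 + √1) = 171*(-9 + 1) = 171*(-8) = -1368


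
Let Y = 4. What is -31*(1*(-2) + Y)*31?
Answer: -1922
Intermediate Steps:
-31*(1*(-2) + Y)*31 = -31*(1*(-2) + 4)*31 = -31*(-2 + 4)*31 = -31*2*31 = -62*31 = -1922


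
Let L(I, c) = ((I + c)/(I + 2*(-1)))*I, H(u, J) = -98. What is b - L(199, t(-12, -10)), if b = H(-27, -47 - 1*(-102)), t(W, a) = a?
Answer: -56917/197 ≈ -288.92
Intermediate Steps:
L(I, c) = I*(I + c)/(-2 + I) (L(I, c) = ((I + c)/(I - 2))*I = ((I + c)/(-2 + I))*I = I*(I + c)/(-2 + I))
b = -98
b - L(199, t(-12, -10)) = -98 - 199*(199 - 10)/(-2 + 199) = -98 - 199*189/197 = -98 - 1*37611/197 = -98 - 37611/197 = -56917/197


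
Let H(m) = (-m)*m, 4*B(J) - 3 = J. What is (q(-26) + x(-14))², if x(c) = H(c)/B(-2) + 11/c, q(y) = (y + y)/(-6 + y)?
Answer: 1923436449/3136 ≈ 6.1334e+5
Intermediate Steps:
B(J) = ¾ + J/4
H(m) = -m²
q(y) = 2*y/(-6 + y) (q(y) = (2*y)/(-6 + y) = 2*y/(-6 + y))
x(c) = -4*c² + 11/c (x(c) = (-c²)/(¾ + (¼)*(-2)) + 11/c = (-c²)/(¾ - ½) + 11/c = (-c²)/(¼) + 11/c = -c²*4 + 11/c = -4*c² + 11/c)
(q(-26) + x(-14))² = (2*(-26)/(-6 - 26) + (11 - 4*(-14)³)/(-14))² = (2*(-26)/(-32) - (11 - 4*(-2744))/14)² = (2*(-26)*(-1/32) - (11 + 10976)/14)² = (13/8 - 1/14*10987)² = (13/8 - 10987/14)² = (-43857/56)² = 1923436449/3136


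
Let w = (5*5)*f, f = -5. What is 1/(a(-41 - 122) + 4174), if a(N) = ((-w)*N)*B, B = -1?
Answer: 1/24549 ≈ 4.0735e-5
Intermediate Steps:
w = -125 (w = (5*5)*(-5) = 25*(-5) = -125)
a(N) = -125*N (a(N) = ((-1*(-125))*N)*(-1) = (125*N)*(-1) = -125*N)
1/(a(-41 - 122) + 4174) = 1/(-125*(-41 - 122) + 4174) = 1/(-125*(-163) + 4174) = 1/(20375 + 4174) = 1/24549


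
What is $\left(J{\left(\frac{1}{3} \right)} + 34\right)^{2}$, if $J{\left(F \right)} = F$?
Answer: $\frac{10609}{9} \approx 1178.8$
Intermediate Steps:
$\left(J{\left(\frac{1}{3} \right)} + 34\right)^{2} = \left(\frac{1}{3} + 34\right)^{2} = \left(\frac{103}{3}\right)^{2} = \frac{10609}{9}$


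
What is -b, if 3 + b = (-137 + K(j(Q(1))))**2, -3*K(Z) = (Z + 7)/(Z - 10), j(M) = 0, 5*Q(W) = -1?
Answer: -16831909/900 ≈ -18702.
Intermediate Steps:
Q(W) = -1/5 (Q(W) = (1/5)*(-1) = -1/5)
K(Z) = -(7 + Z)/(3*(-10 + Z)) (K(Z) = -(Z + 7)/(3*(Z - 10)) = -(7 + Z)/(3*(-10 + Z)))
b = 16831909/900 (b = -3 + (-137 + (-7 - 1*0)/(3*(-10 + 0)))**2 = -3 + (-137 + (1/3)*(-7 + 0)/(-10))**2 = -3 + (-137 + (1/3)*(-1/10)*(-7))**2 = -3 + (-137 + 7/30)**2 = -3 + (-4103/30)**2 = -3 + 16834609/900 = 16831909/900 ≈ 18702.)
-b = -1*16831909/900 = -16831909/900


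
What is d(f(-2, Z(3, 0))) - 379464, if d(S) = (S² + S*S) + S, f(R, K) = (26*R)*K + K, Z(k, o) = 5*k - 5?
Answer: 140226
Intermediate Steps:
Z(k, o) = -5 + 5*k
f(R, K) = K + 26*K*R (f(R, K) = 26*K*R + K = K + 26*K*R)
d(S) = S + 2*S² (d(S) = (S² + S²) + S = 2*S² + S = S + 2*S²)
d(f(-2, Z(3, 0))) - 379464 = ((-5 + 5*3)*(1 + 26*(-2)))*(1 + 2*((-5 + 5*3)*(1 + 26*(-2)))) - 379464 = ((-5 + 15)*(1 - 52))*(1 + 2*((-5 + 15)*(1 - 52))) - 379464 = (10*(-51))*(1 + 2*(10*(-51))) - 379464 = -510*(1 + 2*(-510)) - 379464 = -510*(1 - 1020) - 379464 = -510*(-1019) - 379464 = 519690 - 379464 = 140226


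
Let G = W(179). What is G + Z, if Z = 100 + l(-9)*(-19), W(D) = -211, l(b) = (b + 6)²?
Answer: -282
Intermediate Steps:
l(b) = (6 + b)²
G = -211
Z = -71 (Z = 100 + (6 - 9)²*(-19) = 100 + (-3)²*(-19) = 100 + 9*(-19) = 100 - 171 = -71)
G + Z = -211 - 71 = -282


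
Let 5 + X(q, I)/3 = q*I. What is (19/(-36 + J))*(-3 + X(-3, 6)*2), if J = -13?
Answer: 2679/49 ≈ 54.673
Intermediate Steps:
X(q, I) = -15 + 3*I*q (X(q, I) = -15 + 3*(q*I) = -15 + 3*(I*q) = -15 + 3*I*q)
(19/(-36 + J))*(-3 + X(-3, 6)*2) = (19/(-36 - 13))*(-3 + (-15 + 3*6*(-3))*2) = (19/(-49))*(-3 + (-15 - 54)*2) = (-1/49*19)*(-3 - 69*2) = -19*(-3 - 138)/49 = -19/49*(-141) = 2679/49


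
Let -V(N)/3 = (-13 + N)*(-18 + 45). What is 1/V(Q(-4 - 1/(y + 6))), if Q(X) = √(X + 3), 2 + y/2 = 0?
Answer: 26/27621 + I*√6/27621 ≈ 0.00094131 + 8.8682e-5*I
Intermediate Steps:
y = -4 (y = -4 + 2*0 = -4 + 0 = -4)
Q(X) = √(3 + X)
V(N) = 1053 - 81*N (V(N) = -3*(-13 + N)*(-18 + 45) = -3*(-13 + N)*27 = -3*(-351 + 27*N) = 1053 - 81*N)
1/V(Q(-4 - 1/(y + 6))) = 1/(1053 - 81*√(3 + (-4 - 1/(-4 + 6)))) = 1/(1053 - 81*√(3 + (-4 - 1/2))) = 1/(1053 - 81*√(3 + (-4 + (½)*(-1)))) = 1/(1053 - 81*√(3 + (-4 - ½))) = 1/(1053 - 81*√(3 - 9/2)) = 1/(1053 - 81*I*√6/2)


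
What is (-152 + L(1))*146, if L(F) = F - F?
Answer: -22192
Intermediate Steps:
L(F) = 0
(-152 + L(1))*146 = (-152 + 0)*146 = -152*146 = -22192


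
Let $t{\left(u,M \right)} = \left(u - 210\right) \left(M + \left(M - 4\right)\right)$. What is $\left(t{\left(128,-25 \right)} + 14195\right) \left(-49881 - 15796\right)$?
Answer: $-1223102771$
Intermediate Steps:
$t{\left(u,M \right)} = \left(-210 + u\right) \left(-4 + 2 M\right)$ ($t{\left(u,M \right)} = \left(-210 + u\right) \left(M + \left(M - 4\right)\right) = \left(-210 + u\right) \left(M + \left(-4 + M\right)\right) = \left(-210 + u\right) \left(-4 + 2 M\right)$)
$\left(t{\left(128,-25 \right)} + 14195\right) \left(-49881 - 15796\right) = \left(\left(840 - -10500 - 512 + 2 \left(-25\right) 128\right) + 14195\right) \left(-49881 - 15796\right) = \left(\left(840 + 10500 - 512 - 6400\right) + 14195\right) \left(-65677\right) = \left(4428 + 14195\right) \left(-65677\right) = 18623 \left(-65677\right) = -1223102771$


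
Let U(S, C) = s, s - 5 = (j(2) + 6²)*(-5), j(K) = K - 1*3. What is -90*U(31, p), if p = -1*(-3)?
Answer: 15300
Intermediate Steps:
j(K) = -3 + K (j(K) = K - 3 = -3 + K)
p = 3
s = -170 (s = 5 + ((-3 + 2) + 6²)*(-5) = 5 + (-1 + 36)*(-5) = 5 + 35*(-5) = 5 - 175 = -170)
U(S, C) = -170
-90*U(31, p) = -90*(-170) = 15300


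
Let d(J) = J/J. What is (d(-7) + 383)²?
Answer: 147456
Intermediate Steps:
d(J) = 1
(d(-7) + 383)² = (1 + 383)² = 384² = 147456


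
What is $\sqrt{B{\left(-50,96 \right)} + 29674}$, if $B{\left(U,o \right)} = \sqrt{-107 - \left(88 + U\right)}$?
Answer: $\sqrt{29674 + i \sqrt{145}} \approx 172.26 + 0.035 i$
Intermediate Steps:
$B{\left(U,o \right)} = \sqrt{-195 - U}$
$\sqrt{B{\left(-50,96 \right)} + 29674} = \sqrt{\sqrt{-195 - -50} + 29674} = \sqrt{\sqrt{-195 + 50} + 29674} = \sqrt{\sqrt{-145} + 29674} = \sqrt{i \sqrt{145} + 29674} = \sqrt{29674 + i \sqrt{145}}$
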